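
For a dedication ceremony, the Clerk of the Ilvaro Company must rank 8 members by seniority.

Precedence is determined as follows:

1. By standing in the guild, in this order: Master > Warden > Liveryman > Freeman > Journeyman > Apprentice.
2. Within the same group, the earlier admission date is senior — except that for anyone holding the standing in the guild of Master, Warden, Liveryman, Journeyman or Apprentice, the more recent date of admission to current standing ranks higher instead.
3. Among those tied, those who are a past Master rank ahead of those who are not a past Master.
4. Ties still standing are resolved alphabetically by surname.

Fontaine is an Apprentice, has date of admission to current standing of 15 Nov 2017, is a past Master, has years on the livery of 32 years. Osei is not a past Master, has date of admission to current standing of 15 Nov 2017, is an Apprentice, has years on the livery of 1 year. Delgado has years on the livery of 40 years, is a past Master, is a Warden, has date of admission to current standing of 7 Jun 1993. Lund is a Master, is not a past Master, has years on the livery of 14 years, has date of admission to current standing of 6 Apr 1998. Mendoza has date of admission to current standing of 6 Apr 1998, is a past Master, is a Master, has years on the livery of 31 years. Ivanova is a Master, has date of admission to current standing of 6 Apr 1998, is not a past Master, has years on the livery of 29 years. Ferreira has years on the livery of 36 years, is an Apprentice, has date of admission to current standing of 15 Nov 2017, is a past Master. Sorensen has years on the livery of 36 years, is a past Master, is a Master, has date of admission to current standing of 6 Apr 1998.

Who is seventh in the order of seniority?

By standing in the guild: Mendoza, Sorensen, Ivanova and Lund (Master); then Delgado (Warden); then Ferreira, Fontaine and Osei (Apprentice).
Mendoza, Sorensen, Ivanova and Lund all have date of admission to current standing 6 Apr 1998, so the next rule applies.
Among Mendoza, Sorensen, Ivanova and Lund, a past Master before not a past Master: Mendoza and Sorensen (a past Master) before Ivanova and Lund (not a past Master).
Among Mendoza and Sorensen, alphabetically by surname: Mendoza before Sorensen.
Among Ivanova and Lund, alphabetically by surname: Ivanova before Lund.
Ferreira, Fontaine and Osei all have date of admission to current standing 15 Nov 2017, so the next rule applies.
Among Ferreira, Fontaine and Osei, a past Master before not a past Master: Ferreira and Fontaine (a past Master) before Osei (not a past Master).
Among Ferreira and Fontaine, alphabetically by surname: Ferreira before Fontaine.
Order: Mendoza, Sorensen, Ivanova, Lund, Delgado, Ferreira, Fontaine, Osei.

Fontaine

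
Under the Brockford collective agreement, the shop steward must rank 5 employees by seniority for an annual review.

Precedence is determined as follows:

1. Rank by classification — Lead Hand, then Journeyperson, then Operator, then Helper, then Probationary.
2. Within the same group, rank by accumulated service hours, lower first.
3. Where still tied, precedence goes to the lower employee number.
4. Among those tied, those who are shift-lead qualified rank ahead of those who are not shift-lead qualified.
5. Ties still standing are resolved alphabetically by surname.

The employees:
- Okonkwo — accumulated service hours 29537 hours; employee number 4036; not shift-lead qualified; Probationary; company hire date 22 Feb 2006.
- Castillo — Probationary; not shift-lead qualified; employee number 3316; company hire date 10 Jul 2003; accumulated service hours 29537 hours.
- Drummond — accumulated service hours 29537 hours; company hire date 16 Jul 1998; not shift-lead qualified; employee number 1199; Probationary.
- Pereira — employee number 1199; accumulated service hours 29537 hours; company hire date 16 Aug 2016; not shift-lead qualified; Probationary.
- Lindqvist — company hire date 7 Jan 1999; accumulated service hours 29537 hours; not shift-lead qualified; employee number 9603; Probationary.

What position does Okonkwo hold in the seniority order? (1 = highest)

4

By classification: Drummond, Pereira, Castillo, Okonkwo and Lindqvist (Probationary).
Drummond, Pereira, Castillo, Okonkwo and Lindqvist all have accumulated service hours 29537 hours, so the next rule applies.
Among Drummond, Pereira, Castillo, Okonkwo and Lindqvist, by employee number (lower first): Drummond and Pereira (1199) before Castillo (3316) before Okonkwo (4036) before Lindqvist (9603).
Drummond and Pereira are each not shift-lead qualified, so the next rule applies.
Among Drummond and Pereira, alphabetically by surname: Drummond before Pereira.
Order: Drummond, Pereira, Castillo, Okonkwo, Lindqvist. So position 4.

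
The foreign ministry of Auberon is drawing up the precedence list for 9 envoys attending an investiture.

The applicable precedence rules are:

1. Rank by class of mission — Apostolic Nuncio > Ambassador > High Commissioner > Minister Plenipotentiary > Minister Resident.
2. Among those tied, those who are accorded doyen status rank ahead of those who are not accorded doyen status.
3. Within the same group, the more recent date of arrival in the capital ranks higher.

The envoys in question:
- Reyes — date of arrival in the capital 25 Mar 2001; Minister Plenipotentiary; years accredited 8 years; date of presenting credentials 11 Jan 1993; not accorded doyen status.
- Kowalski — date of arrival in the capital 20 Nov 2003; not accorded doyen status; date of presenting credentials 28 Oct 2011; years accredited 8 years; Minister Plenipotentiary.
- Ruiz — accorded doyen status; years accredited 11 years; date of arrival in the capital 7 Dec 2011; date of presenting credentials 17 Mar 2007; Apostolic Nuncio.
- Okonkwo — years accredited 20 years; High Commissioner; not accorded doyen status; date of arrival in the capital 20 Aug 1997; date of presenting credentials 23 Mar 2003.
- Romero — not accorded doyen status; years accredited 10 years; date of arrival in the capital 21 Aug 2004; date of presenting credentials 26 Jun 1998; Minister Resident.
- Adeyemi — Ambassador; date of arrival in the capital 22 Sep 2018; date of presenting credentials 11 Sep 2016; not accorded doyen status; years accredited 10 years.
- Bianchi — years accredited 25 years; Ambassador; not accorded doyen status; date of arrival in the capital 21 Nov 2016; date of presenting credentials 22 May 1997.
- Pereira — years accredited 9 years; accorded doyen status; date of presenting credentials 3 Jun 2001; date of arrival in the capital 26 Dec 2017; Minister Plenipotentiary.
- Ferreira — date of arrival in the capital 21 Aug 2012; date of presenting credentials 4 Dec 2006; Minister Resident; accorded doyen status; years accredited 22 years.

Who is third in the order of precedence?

By class of mission: Ruiz (Apostolic Nuncio); then Adeyemi and Bianchi (Ambassador); then Okonkwo (High Commissioner); then Pereira, Kowalski and Reyes (Minister Plenipotentiary); then Ferreira and Romero (Minister Resident).
Adeyemi and Bianchi are each not accorded doyen status, so the next rule applies.
Among Adeyemi and Bianchi, by date of arrival in the capital (later first): Adeyemi (22 Sep 2018) before Bianchi (21 Nov 2016).
Among Pereira, Kowalski and Reyes, accorded doyen status before not accorded doyen status: Pereira (accorded doyen status) before Kowalski and Reyes (not accorded doyen status).
Among Kowalski and Reyes, by date of arrival in the capital (later first): Kowalski (20 Nov 2003) before Reyes (25 Mar 2001).
Among Ferreira and Romero, accorded doyen status before not accorded doyen status: Ferreira (accorded doyen status) before Romero (not accorded doyen status).
Order: Ruiz, Adeyemi, Bianchi, Okonkwo, Pereira, Kowalski, Reyes, Ferreira, Romero.

Bianchi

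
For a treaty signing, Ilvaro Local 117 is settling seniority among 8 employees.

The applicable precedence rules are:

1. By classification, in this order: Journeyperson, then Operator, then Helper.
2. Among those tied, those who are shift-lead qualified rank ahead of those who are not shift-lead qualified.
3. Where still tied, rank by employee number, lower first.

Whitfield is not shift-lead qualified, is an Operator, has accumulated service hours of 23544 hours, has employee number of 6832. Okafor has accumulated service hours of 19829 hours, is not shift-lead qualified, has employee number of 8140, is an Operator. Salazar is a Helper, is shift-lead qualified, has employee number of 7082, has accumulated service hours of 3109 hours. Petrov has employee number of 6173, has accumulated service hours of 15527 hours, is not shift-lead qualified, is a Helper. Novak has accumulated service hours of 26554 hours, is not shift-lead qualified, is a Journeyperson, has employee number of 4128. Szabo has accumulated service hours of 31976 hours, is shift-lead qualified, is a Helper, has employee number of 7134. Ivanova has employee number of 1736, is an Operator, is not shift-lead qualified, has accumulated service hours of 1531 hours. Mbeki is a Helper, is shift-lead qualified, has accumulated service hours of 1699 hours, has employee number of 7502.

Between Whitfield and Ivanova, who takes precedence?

Ivanova

By classification: Novak (Journeyperson); then Ivanova, Whitfield and Okafor (Operator); then Salazar, Szabo, Mbeki and Petrov (Helper).
Ivanova, Whitfield and Okafor are each not shift-lead qualified, so the next rule applies.
Among Ivanova, Whitfield and Okafor, by employee number (lower first): Ivanova (1736) before Whitfield (6832) before Okafor (8140).
Among Salazar, Szabo, Mbeki and Petrov, shift-lead qualified before not shift-lead qualified: Salazar, Szabo and Mbeki (shift-lead qualified) before Petrov (not shift-lead qualified).
Among Salazar, Szabo and Mbeki, by employee number (lower first): Salazar (7082) before Szabo (7134) before Mbeki (7502).
So Ivanova takes precedence.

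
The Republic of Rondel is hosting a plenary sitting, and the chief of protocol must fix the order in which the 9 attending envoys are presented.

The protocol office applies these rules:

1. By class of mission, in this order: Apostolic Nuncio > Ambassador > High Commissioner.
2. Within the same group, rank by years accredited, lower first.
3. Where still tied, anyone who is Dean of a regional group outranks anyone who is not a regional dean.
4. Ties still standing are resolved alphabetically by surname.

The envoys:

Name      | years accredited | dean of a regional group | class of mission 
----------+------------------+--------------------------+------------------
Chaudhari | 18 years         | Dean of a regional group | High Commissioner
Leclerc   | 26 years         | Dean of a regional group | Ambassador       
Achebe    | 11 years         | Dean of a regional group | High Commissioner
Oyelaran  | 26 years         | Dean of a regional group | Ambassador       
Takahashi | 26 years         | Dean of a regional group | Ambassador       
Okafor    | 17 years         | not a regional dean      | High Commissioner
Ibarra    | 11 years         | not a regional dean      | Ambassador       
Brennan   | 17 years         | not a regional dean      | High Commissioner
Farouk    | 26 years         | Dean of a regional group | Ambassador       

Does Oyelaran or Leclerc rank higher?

By class of mission: Ibarra, Farouk, Leclerc, Oyelaran and Takahashi (Ambassador); then Achebe, Brennan, Okafor and Chaudhari (High Commissioner).
Among Ibarra, Farouk, Leclerc, Oyelaran and Takahashi, by years accredited (lower first): Ibarra (11 years) before Farouk, Leclerc, Oyelaran and Takahashi (26 years).
Farouk, Leclerc, Oyelaran and Takahashi are each Dean of a regional group, so the next rule applies.
Among Farouk, Leclerc, Oyelaran and Takahashi, alphabetically by surname: Farouk before Leclerc before Oyelaran before Takahashi.
Among Achebe, Brennan, Okafor and Chaudhari, by years accredited (lower first): Achebe (11 years) before Brennan and Okafor (17 years) before Chaudhari (18 years).
Brennan and Okafor are each not a regional dean, so the next rule applies.
Among Brennan and Okafor, alphabetically by surname: Brennan before Okafor.
So Leclerc takes precedence.

Leclerc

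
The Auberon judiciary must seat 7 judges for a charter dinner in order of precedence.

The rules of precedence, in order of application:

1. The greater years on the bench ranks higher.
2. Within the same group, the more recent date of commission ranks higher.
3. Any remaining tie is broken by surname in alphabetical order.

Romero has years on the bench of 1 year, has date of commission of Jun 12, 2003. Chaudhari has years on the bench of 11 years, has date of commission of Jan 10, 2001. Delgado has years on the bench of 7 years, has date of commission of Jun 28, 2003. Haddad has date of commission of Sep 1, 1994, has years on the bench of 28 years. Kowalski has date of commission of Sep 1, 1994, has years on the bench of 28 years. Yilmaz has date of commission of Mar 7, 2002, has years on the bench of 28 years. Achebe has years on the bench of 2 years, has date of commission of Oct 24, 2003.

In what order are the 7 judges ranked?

Yilmaz, Haddad, Kowalski, Chaudhari, Delgado, Achebe, Romero

By years on the bench (higher first): Yilmaz, Haddad and Kowalski (each 28 years); then Chaudhari (11 years); then Delgado (7 years); then Achebe (2 years); then Romero (1 year).
Among Yilmaz, Haddad and Kowalski, by date of commission (later first): Yilmaz (Mar 7, 2002) before Haddad and Kowalski (Sep 1, 1994).
Among Haddad and Kowalski, alphabetically by surname: Haddad before Kowalski.
Full order: Yilmaz, Haddad, Kowalski, Chaudhari, Delgado, Achebe, Romero.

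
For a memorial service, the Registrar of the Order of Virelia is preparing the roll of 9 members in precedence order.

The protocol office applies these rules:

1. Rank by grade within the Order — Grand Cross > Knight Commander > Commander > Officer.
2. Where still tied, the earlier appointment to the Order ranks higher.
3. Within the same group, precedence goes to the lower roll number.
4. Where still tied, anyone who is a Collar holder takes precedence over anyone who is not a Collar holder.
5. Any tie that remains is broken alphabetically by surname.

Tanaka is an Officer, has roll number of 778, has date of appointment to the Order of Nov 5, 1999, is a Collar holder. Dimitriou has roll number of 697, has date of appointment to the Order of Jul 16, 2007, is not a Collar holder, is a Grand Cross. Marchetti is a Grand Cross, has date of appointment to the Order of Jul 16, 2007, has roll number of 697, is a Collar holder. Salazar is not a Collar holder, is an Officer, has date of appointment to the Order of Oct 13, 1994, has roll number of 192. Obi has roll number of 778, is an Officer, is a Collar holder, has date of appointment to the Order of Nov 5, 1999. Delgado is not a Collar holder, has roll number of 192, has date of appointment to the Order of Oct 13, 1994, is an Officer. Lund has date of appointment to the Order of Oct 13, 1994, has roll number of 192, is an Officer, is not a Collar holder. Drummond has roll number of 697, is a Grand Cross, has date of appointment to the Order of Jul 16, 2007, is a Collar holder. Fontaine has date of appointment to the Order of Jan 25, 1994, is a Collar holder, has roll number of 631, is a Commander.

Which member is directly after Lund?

Salazar

By grade within the Order: Drummond, Marchetti and Dimitriou (Grand Cross); then Fontaine (Commander); then Delgado, Lund, Salazar, Obi and Tanaka (Officer).
Drummond, Marchetti and Dimitriou all have date of appointment to the Order Jul 16, 2007, so the next rule applies.
Drummond, Marchetti and Dimitriou all have roll number 697, so the next rule applies.
Among Drummond, Marchetti and Dimitriou, a Collar holder before not a Collar holder: Drummond and Marchetti (a Collar holder) before Dimitriou (not a Collar holder).
Among Drummond and Marchetti, alphabetically by surname: Drummond before Marchetti.
Among Delgado, Lund, Salazar, Obi and Tanaka, by date of appointment to the Order (earlier first): Delgado, Lund and Salazar (Oct 13, 1994) before Obi and Tanaka (Nov 5, 1999).
Delgado, Lund and Salazar all have roll number 192, so the next rule applies.
Delgado, Lund and Salazar are each not a Collar holder, so the next rule applies.
Among Delgado, Lund and Salazar, alphabetically by surname: Delgado before Lund before Salazar.
Obi and Tanaka both have roll number 778, so the next rule applies.
Obi and Tanaka are each a Collar holder, so the next rule applies.
Among Obi and Tanaka, alphabetically by surname: Obi before Tanaka.
Order: Drummond, Marchetti, Dimitriou, Fontaine, Delgado, Lund, Salazar, Obi, Tanaka.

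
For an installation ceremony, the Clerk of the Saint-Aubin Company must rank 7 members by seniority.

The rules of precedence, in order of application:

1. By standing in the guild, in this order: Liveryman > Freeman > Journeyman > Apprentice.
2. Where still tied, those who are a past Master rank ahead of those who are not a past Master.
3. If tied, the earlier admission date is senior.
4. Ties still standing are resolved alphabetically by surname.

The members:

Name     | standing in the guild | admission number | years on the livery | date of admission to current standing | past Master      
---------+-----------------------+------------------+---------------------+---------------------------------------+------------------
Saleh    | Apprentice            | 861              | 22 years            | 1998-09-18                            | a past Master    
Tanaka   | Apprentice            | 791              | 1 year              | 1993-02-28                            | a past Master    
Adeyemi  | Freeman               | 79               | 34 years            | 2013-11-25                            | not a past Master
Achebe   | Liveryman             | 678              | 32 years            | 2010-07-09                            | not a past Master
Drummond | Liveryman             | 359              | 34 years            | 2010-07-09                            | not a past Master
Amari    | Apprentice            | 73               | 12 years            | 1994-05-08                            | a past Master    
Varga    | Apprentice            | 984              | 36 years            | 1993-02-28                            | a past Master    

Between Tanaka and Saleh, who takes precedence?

By standing in the guild: Achebe and Drummond (Liveryman); then Adeyemi (Freeman); then Tanaka, Varga, Amari and Saleh (Apprentice).
Achebe and Drummond are each not a past Master, so the next rule applies.
Achebe and Drummond both have date of admission to current standing 2010-07-09, so the next rule applies.
Among Achebe and Drummond, alphabetically by surname: Achebe before Drummond.
Tanaka, Varga, Amari and Saleh are each a past Master, so the next rule applies.
Among Tanaka, Varga, Amari and Saleh, by date of admission to current standing (earlier first): Tanaka and Varga (1993-02-28) before Amari (1994-05-08) before Saleh (1998-09-18).
Among Tanaka and Varga, alphabetically by surname: Tanaka before Varga.
So Tanaka takes precedence.

Tanaka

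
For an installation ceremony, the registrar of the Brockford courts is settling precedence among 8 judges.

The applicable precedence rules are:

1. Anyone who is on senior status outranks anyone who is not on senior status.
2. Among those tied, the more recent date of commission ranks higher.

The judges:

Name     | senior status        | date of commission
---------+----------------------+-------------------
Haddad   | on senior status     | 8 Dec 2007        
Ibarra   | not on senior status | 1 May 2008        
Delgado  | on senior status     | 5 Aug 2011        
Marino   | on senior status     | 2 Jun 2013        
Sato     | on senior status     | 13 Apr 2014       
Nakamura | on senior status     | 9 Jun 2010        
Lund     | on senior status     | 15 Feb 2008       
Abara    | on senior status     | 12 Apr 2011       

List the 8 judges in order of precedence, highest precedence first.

Sato, Marino, Delgado, Abara, Nakamura, Lund, Haddad, Ibarra

By the first rule: Sato, Marino, Delgado, Abara, Nakamura, Lund and Haddad (each on senior status); then Ibarra (not on senior status).
Among Sato, Marino, Delgado, Abara, Nakamura, Lund and Haddad, by date of commission (later first): Sato (13 Apr 2014) before Marino (2 Jun 2013) before Delgado (5 Aug 2011) before Abara (12 Apr 2011) before Nakamura (9 Jun 2010) before Lund (15 Feb 2008) before Haddad (8 Dec 2007).
Full order: Sato, Marino, Delgado, Abara, Nakamura, Lund, Haddad, Ibarra.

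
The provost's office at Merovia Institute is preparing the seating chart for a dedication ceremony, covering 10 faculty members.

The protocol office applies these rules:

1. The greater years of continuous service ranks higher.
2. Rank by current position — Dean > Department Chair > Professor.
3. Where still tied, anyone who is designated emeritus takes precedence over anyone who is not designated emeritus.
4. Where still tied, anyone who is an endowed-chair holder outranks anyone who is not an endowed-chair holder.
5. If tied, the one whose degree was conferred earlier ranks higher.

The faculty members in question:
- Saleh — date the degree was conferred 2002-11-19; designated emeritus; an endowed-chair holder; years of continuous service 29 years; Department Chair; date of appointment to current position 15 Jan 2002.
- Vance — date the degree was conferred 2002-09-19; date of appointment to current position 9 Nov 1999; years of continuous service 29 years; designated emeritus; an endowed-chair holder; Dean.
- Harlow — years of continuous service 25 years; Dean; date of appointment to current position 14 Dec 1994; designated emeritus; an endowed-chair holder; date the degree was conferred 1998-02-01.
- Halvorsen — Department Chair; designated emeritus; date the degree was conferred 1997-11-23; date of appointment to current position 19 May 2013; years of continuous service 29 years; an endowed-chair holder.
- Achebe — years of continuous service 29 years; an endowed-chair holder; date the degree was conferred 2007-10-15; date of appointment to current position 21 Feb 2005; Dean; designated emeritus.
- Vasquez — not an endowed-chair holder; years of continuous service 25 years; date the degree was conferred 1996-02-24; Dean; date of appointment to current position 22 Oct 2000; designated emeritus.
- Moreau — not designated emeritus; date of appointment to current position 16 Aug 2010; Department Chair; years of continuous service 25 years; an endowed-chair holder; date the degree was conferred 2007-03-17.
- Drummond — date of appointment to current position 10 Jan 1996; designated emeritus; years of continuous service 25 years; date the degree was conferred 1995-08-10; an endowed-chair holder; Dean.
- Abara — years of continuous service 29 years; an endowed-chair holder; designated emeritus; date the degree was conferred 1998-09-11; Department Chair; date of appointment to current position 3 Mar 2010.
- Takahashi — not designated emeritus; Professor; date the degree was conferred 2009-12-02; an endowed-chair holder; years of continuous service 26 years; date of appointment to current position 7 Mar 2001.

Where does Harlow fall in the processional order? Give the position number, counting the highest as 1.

8

By years of continuous service (higher first): Vance, Achebe, Halvorsen, Abara and Saleh (each 29 years); then Takahashi (26 years); then Drummond, Harlow, Vasquez and Moreau (each 25 years).
Among Vance, Achebe, Halvorsen, Abara and Saleh, by current position: Vance and Achebe (Dean) before Halvorsen, Abara and Saleh (Department Chair).
Vance and Achebe are each designated emeritus, so the next rule applies.
Vance and Achebe are each an endowed-chair holder, so the next rule applies.
Among Vance and Achebe, by date the degree was conferred (earlier first): Vance (2002-09-19) before Achebe (2007-10-15).
Halvorsen, Abara and Saleh are each designated emeritus, so the next rule applies.
Halvorsen, Abara and Saleh are each an endowed-chair holder, so the next rule applies.
Among Halvorsen, Abara and Saleh, by date the degree was conferred (earlier first): Halvorsen (1997-11-23) before Abara (1998-09-11) before Saleh (2002-11-19).
Among Drummond, Harlow, Vasquez and Moreau, by current position: Drummond, Harlow and Vasquez (Dean) before Moreau (Department Chair).
Drummond, Harlow and Vasquez are each designated emeritus, so the next rule applies.
Among Drummond, Harlow and Vasquez, an endowed-chair holder before not an endowed-chair holder: Drummond and Harlow (an endowed-chair holder) before Vasquez (not an endowed-chair holder).
Among Drummond and Harlow, by date the degree was conferred (earlier first): Drummond (1995-08-10) before Harlow (1998-02-01).
Order: Vance, Achebe, Halvorsen, Abara, Saleh, Takahashi, Drummond, Harlow, Vasquez, Moreau. So position 8.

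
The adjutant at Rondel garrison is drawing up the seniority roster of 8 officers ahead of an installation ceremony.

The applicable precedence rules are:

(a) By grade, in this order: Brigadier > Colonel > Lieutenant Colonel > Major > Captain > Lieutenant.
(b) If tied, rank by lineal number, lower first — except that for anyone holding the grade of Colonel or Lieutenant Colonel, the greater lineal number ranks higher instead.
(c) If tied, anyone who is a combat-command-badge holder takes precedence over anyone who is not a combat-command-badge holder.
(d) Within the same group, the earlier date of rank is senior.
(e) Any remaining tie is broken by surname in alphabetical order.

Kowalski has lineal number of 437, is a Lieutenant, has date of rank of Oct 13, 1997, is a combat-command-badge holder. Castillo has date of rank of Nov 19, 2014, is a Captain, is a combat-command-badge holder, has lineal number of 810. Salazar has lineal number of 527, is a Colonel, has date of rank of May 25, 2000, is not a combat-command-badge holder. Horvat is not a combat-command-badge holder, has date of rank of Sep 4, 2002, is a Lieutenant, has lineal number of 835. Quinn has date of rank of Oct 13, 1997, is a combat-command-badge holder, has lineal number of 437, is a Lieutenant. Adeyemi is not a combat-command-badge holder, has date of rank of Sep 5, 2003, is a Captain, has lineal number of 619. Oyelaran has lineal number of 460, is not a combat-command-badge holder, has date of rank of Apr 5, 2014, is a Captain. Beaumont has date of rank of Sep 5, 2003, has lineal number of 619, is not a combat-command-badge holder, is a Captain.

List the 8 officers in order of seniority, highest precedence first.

Salazar, Oyelaran, Adeyemi, Beaumont, Castillo, Kowalski, Quinn, Horvat

By grade: Salazar (Colonel); then Oyelaran, Adeyemi, Beaumont and Castillo (Captain); then Kowalski, Quinn and Horvat (Lieutenant).
Among Oyelaran, Adeyemi, Beaumont and Castillo, by lineal number (lower first): Oyelaran (460) before Adeyemi and Beaumont (619) before Castillo (810).
Adeyemi and Beaumont are each not a combat-command-badge holder, so the next rule applies.
Adeyemi and Beaumont both have date of rank Sep 5, 2003, so the next rule applies.
Among Adeyemi and Beaumont, alphabetically by surname: Adeyemi before Beaumont.
Among Kowalski, Quinn and Horvat, by lineal number (lower first): Kowalski and Quinn (437) before Horvat (835).
Kowalski and Quinn are each a combat-command-badge holder, so the next rule applies.
Kowalski and Quinn both have date of rank Oct 13, 1997, so the next rule applies.
Among Kowalski and Quinn, alphabetically by surname: Kowalski before Quinn.
Full order: Salazar, Oyelaran, Adeyemi, Beaumont, Castillo, Kowalski, Quinn, Horvat.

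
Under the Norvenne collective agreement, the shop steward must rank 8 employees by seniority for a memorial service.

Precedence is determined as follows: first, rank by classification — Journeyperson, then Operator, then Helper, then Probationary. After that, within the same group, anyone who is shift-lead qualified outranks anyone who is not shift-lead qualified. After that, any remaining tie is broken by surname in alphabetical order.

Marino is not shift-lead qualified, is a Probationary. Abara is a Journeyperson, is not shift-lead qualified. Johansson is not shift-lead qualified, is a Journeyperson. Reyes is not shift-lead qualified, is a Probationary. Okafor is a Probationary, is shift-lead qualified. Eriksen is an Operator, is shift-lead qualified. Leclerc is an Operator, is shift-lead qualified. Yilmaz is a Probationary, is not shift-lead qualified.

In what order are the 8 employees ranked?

Abara, Johansson, Eriksen, Leclerc, Okafor, Marino, Reyes, Yilmaz

By classification: Abara and Johansson (Journeyperson); then Eriksen and Leclerc (Operator); then Okafor, Marino, Reyes and Yilmaz (Probationary).
Abara and Johansson are each not shift-lead qualified, so the next rule applies.
Among Abara and Johansson, alphabetically by surname: Abara before Johansson.
Eriksen and Leclerc are each shift-lead qualified, so the next rule applies.
Among Eriksen and Leclerc, alphabetically by surname: Eriksen before Leclerc.
Among Okafor, Marino, Reyes and Yilmaz, shift-lead qualified before not shift-lead qualified: Okafor (shift-lead qualified) before Marino, Reyes and Yilmaz (not shift-lead qualified).
Among Marino, Reyes and Yilmaz, alphabetically by surname: Marino before Reyes before Yilmaz.
Full order: Abara, Johansson, Eriksen, Leclerc, Okafor, Marino, Reyes, Yilmaz.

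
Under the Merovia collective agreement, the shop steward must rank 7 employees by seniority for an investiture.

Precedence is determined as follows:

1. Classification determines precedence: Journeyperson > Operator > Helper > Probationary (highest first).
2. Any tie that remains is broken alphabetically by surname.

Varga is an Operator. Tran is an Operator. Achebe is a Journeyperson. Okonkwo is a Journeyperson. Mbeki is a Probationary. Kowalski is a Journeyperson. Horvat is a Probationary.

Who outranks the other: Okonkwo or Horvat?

Okonkwo

By classification: Achebe, Kowalski and Okonkwo (Journeyperson); then Tran and Varga (Operator); then Horvat and Mbeki (Probationary).
Among Achebe, Kowalski and Okonkwo, alphabetically by surname: Achebe before Kowalski before Okonkwo.
Among Tran and Varga, alphabetically by surname: Tran before Varga.
Among Horvat and Mbeki, alphabetically by surname: Horvat before Mbeki.
So Okonkwo takes precedence.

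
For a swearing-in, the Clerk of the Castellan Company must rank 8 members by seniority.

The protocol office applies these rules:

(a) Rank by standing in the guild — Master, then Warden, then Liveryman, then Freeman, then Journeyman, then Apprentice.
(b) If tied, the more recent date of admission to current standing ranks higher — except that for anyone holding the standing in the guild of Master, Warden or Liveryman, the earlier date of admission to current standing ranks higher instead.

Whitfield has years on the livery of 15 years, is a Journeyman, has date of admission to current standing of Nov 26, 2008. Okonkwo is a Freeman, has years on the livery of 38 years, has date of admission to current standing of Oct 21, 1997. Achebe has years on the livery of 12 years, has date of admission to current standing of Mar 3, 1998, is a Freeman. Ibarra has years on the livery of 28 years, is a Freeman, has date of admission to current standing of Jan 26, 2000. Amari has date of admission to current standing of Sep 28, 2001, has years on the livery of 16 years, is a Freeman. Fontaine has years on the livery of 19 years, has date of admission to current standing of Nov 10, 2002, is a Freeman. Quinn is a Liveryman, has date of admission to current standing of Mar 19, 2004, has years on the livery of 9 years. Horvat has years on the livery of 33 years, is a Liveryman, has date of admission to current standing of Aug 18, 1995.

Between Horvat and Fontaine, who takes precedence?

By standing in the guild: Horvat and Quinn (Liveryman); then Fontaine, Amari, Ibarra, Achebe and Okonkwo (Freeman); then Whitfield (Journeyman).
Among Horvat and Quinn, by date of admission to current standing (earlier first) (reversed rule for this group): Horvat (Aug 18, 1995) before Quinn (Mar 19, 2004).
Among Fontaine, Amari, Ibarra, Achebe and Okonkwo, by date of admission to current standing (later first): Fontaine (Nov 10, 2002) before Amari (Sep 28, 2001) before Ibarra (Jan 26, 2000) before Achebe (Mar 3, 1998) before Okonkwo (Oct 21, 1997).
So Horvat takes precedence.

Horvat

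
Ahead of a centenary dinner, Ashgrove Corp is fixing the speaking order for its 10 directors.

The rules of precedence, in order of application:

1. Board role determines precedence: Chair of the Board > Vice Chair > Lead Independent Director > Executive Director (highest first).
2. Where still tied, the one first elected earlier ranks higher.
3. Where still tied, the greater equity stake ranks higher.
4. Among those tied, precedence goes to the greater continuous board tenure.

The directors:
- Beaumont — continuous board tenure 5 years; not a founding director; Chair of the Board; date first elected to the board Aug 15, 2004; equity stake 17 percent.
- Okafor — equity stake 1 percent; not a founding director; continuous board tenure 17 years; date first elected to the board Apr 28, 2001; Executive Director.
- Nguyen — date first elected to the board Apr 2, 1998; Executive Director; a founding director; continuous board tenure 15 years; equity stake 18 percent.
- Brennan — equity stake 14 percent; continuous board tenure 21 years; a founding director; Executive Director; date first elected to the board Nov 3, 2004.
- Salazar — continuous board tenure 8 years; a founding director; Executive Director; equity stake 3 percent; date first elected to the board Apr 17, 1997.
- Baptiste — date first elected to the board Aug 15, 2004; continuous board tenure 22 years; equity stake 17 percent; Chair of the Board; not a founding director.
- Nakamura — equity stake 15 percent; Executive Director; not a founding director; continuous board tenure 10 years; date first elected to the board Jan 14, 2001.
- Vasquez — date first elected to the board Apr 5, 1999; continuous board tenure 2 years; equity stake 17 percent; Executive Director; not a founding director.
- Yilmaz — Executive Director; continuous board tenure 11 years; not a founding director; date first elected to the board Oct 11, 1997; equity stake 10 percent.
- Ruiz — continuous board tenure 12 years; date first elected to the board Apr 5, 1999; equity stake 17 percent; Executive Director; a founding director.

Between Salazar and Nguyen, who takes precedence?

By board role: Baptiste and Beaumont (Chair of the Board); then Salazar, Yilmaz, Nguyen, Ruiz, Vasquez, Nakamura, Okafor and Brennan (Executive Director).
Baptiste and Beaumont both have date first elected to the board Aug 15, 2004, so the next rule applies.
Baptiste and Beaumont both have equity stake 17 percent, so the next rule applies.
Among Baptiste and Beaumont, by continuous board tenure (higher first): Baptiste (22 years) before Beaumont (5 years).
Among Salazar, Yilmaz, Nguyen, Ruiz, Vasquez, Nakamura, Okafor and Brennan, by date first elected to the board (earlier first): Salazar (Apr 17, 1997) before Yilmaz (Oct 11, 1997) before Nguyen (Apr 2, 1998) before Ruiz and Vasquez (Apr 5, 1999) before Nakamura (Jan 14, 2001) before Okafor (Apr 28, 2001) before Brennan (Nov 3, 2004).
Ruiz and Vasquez both have equity stake 17 percent, so the next rule applies.
Among Ruiz and Vasquez, by continuous board tenure (higher first): Ruiz (12 years) before Vasquez (2 years).
So Salazar takes precedence.

Salazar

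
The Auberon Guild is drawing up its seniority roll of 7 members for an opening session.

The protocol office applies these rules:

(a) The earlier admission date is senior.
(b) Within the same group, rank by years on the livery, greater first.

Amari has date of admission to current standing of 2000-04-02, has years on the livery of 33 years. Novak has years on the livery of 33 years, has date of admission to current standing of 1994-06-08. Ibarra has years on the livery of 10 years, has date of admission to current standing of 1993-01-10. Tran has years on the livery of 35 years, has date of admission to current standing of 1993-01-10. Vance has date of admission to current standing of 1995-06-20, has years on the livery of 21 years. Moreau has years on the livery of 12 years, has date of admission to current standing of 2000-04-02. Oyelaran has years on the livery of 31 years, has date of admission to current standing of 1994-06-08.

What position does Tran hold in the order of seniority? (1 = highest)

By date of admission to current standing (earlier first): Tran and Ibarra (both 1993-01-10); then Novak and Oyelaran (both 1994-06-08); then Vance (1995-06-20); then Amari and Moreau (both 2000-04-02).
Among Tran and Ibarra, by years on the livery (higher first): Tran (35 years) before Ibarra (10 years).
Among Novak and Oyelaran, by years on the livery (higher first): Novak (33 years) before Oyelaran (31 years).
Among Amari and Moreau, by years on the livery (higher first): Amari (33 years) before Moreau (12 years).
Order: Tran, Ibarra, Novak, Oyelaran, Vance, Amari, Moreau. So position 1.

1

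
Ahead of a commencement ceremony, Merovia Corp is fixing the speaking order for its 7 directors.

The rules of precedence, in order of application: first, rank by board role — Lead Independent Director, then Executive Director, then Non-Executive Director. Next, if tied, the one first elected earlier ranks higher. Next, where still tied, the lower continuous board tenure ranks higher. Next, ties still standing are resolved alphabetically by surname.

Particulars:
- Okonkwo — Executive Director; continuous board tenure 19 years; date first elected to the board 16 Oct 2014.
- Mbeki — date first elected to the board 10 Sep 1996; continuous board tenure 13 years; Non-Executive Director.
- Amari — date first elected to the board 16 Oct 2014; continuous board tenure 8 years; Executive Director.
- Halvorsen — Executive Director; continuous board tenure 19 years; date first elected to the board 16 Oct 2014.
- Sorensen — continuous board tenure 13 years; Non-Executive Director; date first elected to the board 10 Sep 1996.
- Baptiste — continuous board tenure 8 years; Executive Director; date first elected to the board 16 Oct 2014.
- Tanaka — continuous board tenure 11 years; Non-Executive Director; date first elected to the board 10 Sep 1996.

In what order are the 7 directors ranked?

Amari, Baptiste, Halvorsen, Okonkwo, Tanaka, Mbeki, Sorensen

By board role: Amari, Baptiste, Halvorsen and Okonkwo (Executive Director); then Tanaka, Mbeki and Sorensen (Non-Executive Director).
Amari, Baptiste, Halvorsen and Okonkwo all have date first elected to the board 16 Oct 2014, so the next rule applies.
Among Amari, Baptiste, Halvorsen and Okonkwo, by continuous board tenure (lower first): Amari and Baptiste (8 years) before Halvorsen and Okonkwo (19 years).
Among Amari and Baptiste, alphabetically by surname: Amari before Baptiste.
Among Halvorsen and Okonkwo, alphabetically by surname: Halvorsen before Okonkwo.
Tanaka, Mbeki and Sorensen all have date first elected to the board 10 Sep 1996, so the next rule applies.
Among Tanaka, Mbeki and Sorensen, by continuous board tenure (lower first): Tanaka (11 years) before Mbeki and Sorensen (13 years).
Among Mbeki and Sorensen, alphabetically by surname: Mbeki before Sorensen.
Full order: Amari, Baptiste, Halvorsen, Okonkwo, Tanaka, Mbeki, Sorensen.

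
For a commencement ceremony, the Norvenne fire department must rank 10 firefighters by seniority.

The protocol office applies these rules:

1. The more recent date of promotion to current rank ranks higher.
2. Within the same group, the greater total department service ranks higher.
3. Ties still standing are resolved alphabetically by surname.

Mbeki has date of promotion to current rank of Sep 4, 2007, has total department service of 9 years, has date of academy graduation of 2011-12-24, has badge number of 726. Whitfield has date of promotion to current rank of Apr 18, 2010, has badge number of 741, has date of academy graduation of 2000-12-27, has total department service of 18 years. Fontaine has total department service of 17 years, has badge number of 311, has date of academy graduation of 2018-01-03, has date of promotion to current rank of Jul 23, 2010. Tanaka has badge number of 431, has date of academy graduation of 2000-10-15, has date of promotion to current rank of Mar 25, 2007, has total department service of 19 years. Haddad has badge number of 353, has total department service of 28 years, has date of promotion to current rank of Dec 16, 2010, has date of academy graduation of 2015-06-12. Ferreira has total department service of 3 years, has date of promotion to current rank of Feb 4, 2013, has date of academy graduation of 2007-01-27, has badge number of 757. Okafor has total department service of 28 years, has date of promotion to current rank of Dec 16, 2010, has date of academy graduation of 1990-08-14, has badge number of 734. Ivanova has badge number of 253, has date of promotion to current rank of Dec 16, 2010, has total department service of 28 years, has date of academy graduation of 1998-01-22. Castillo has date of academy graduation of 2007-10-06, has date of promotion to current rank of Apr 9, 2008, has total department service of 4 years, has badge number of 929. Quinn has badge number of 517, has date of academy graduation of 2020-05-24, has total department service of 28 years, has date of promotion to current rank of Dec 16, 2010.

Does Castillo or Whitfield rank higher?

Whitfield

By date of promotion to current rank (later first): Ferreira (Feb 4, 2013); then Haddad, Ivanova, Okafor and Quinn (each Dec 16, 2010); then Fontaine (Jul 23, 2010); then Whitfield (Apr 18, 2010); then Castillo (Apr 9, 2008); then Mbeki (Sep 4, 2007); then Tanaka (Mar 25, 2007).
Haddad, Ivanova, Okafor and Quinn all have total department service 28 years, so the next rule applies.
Among Haddad, Ivanova, Okafor and Quinn, alphabetically by surname: Haddad before Ivanova before Okafor before Quinn.
So Whitfield takes precedence.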